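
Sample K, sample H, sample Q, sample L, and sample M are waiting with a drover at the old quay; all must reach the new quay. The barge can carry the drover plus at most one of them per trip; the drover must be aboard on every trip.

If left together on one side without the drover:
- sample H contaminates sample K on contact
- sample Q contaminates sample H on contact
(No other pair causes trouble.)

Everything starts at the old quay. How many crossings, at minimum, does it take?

Counting alone: the drover can take at most 1 across per trip to the new quay, so moving all 5 needs at least 5 loaded trips out, with a return between consecutive ones — at least 9 crossings.
The safety rule pushes this higher. Following every safe sequence of crossings, the most of the 5 that can be at the new quay as the barge arrives there on crossing 9 is 4 — never all 5.
So no plan with fewer than 11 crossings exists, and this one achieves 11:
1. Drover goes to the new quay with sample H.
2. Drover goes back to the old quay alone.
3. Drover goes to the new quay with sample K.
4. Drover goes back to the old quay with sample H.
5. Drover goes to the new quay with sample Q.
6. Drover goes back to the old quay alone.
7. Drover goes to the new quay with sample L.
8. Drover goes back to the old quay alone.
9. Drover goes to the new quay with sample M.
10. Drover goes back to the old quay alone.
11. Drover goes to the new quay with sample H.

11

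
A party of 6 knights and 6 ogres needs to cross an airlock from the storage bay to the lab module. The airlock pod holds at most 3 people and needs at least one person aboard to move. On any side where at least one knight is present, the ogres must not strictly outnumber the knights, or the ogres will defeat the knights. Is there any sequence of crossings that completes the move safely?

Following every safe sequence of crossings from the start, the most of the 12 that can be at the lab module as the airlock pod arrives there on crossings 1, 3, 5 is 3, 5, 6 respectively; the best ever achieved is 6 of 12.
From crossing 7 on, no configuration arises that was not already reachable earlier: only 17 distinct safe configurations (who is on which side, and where the airlock pod is) can ever be reached, none of them has everyone across, and every continuation just revisits them. They are: 0 knights + 0 ogres across (airlock pod back at the start); 0 knights + 1 ogre across (airlock pod there); 0 knights + 1 ogre across (airlock pod back at the start); 0 knights + 2 ogres across (airlock pod there); 0 knights + 2 ogres across (airlock pod back at the start); 0 knights + 3 ogres across (airlock pod there); 0 knights + 3 ogres across (airlock pod back at the start); 0 knights + 4 ogres across (airlock pod there); 0 knights + 4 ogres across (airlock pod back at the start); 0 knights + 5 ogres across (airlock pod there); 0 knights + 5 ogres across (airlock pod back at the start); 0 knights + 6 ogres across (airlock pod there); 1 knight + 1 ogre across (airlock pod there); 1 knight + 1 ogre across (airlock pod back at the start); 2 knights + 2 ogres across (airlock pod there); 2 knights + 2 ogres across (airlock pod back at the start); 3 knights + 3 ogres across (airlock pod there). So no valid plan exists.

No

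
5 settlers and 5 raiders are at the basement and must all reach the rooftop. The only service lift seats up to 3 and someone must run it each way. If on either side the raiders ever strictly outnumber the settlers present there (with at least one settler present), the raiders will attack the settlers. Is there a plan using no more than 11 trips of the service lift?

Yes — this plan uses 11 crossings (≤ 11):
1. 2 raiders → the rooftop.  (the basement: 5S 3R; the rooftop: 0S 2R)
2. 1 raider ← the basement.  (the basement: 5S 4R; the rooftop: 0S 1R)
3. 3 raiders → the rooftop.  (the basement: 5S 1R; the rooftop: 0S 4R)
4. 1 raider ← the basement.  (the basement: 5S 2R; the rooftop: 0S 3R)
5. 3 settlers → the rooftop.  (the basement: 2S 2R; the rooftop: 3S 3R)
6. 1 settler and 1 raider ← the basement.  (the basement: 3S 3R; the rooftop: 2S 2R)
7. 3 settlers → the rooftop.  (the basement: 0S 3R; the rooftop: 5S 2R)
8. 1 raider ← the basement.  (the basement: 0S 4R; the rooftop: 5S 1R)
9. 2 raiders → the rooftop.  (the basement: 0S 2R; the rooftop: 5S 3R)
10. 1 raider ← the basement.  (the basement: 0S 3R; the rooftop: 5S 2R)
11. 3 raiders → the rooftop.  (the basement: 0S 0R; the rooftop: 5S 5R)

Yes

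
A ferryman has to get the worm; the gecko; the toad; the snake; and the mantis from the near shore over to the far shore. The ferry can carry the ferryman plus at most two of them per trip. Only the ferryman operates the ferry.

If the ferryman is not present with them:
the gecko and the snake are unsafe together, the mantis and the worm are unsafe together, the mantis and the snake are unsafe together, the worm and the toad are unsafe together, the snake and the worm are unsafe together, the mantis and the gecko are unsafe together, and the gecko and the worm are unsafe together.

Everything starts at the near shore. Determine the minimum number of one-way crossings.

Whatever the first load, the items left behind include a forbidden pair without the ferryman. No opening move is safe, so no plan exists.

impossible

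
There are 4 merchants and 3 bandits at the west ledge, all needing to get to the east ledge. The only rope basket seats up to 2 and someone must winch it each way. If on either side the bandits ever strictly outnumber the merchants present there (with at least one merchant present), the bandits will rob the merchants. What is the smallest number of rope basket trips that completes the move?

11

Counting alone: each trip to the east ledge takes at most 2 across and each return brings at least 1 back, so after t trips out (and t−1 returns) at most 2t − (t−1) of the 7 are across; that first reaches 7 at t = 6, so at least 11 crossings are needed.
The plan below uses exactly 11 crossings, so it is optimal:
1. 2 bandits → the east ledge.  (the west ledge: 4M 1B; the east ledge: 0M 2B)
2. 1 bandit ← the west ledge.  (the west ledge: 4M 2B; the east ledge: 0M 1B)
3. 2 bandits → the east ledge.  (the west ledge: 4M 0B; the east ledge: 0M 3B)
4. 1 bandit ← the west ledge.  (the west ledge: 4M 1B; the east ledge: 0M 2B)
5. 2 merchants → the east ledge.  (the west ledge: 2M 1B; the east ledge: 2M 2B)
6. 1 bandit ← the west ledge.  (the west ledge: 2M 2B; the east ledge: 2M 1B)
7. 1 merchant and 1 bandit → the east ledge.  (the west ledge: 1M 1B; the east ledge: 3M 2B)
8. 1 merchant ← the west ledge.  (the west ledge: 2M 1B; the east ledge: 2M 2B)
9. 1 merchant and 1 bandit → the east ledge.  (the west ledge: 1M 0B; the east ledge: 3M 3B)
10. 1 bandit ← the west ledge.  (the west ledge: 1M 1B; the east ledge: 3M 2B)
11. 1 merchant and 1 bandit → the east ledge.  (the west ledge: 0M 0B; the east ledge: 4M 3B)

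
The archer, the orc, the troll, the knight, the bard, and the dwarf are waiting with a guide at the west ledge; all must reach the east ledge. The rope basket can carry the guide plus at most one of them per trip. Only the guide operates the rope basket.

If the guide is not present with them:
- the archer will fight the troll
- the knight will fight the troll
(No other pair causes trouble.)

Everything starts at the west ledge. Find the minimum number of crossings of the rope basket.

13

Counting alone: the guide can take at most 1 across per trip to the east ledge, so moving all 6 needs at least 6 loaded trips out, with a return between consecutive ones — at least 11 crossings.
The safety rule pushes this higher. Following every safe sequence of crossings, the most of the 6 that can be at the east ledge as the rope basket arrives there on crossing 11 is 5 — never all 6.
So no plan with fewer than 13 crossings exists, and this one achieves 13:
1. Guide goes to the east ledge with the troll.  [the west ledge: the archer, the bard, the dwarf, the knight, the orc | the east ledge: the troll]
2. Guide goes back to the west ledge alone.  [the west ledge: the archer, the bard, the dwarf, the knight, the orc | the east ledge: the troll]
3. Guide goes to the east ledge with the archer.  [the west ledge: the bard, the dwarf, the knight, the orc | the east ledge: the archer, the troll]
4. Guide goes back to the west ledge with the troll.  [the west ledge: the bard, the dwarf, the knight, the orc, the troll | the east ledge: the archer]
5. Guide goes to the east ledge with the knight.  [the west ledge: the bard, the dwarf, the orc, the troll | the east ledge: the archer, the knight]
6. Guide goes back to the west ledge alone.  [the west ledge: the bard, the dwarf, the orc, the troll | the east ledge: the archer, the knight]
7. Guide goes to the east ledge with the orc.  [the west ledge: the bard, the dwarf, the troll | the east ledge: the archer, the knight, the orc]
8. Guide goes back to the west ledge alone.  [the west ledge: the bard, the dwarf, the troll | the east ledge: the archer, the knight, the orc]
9. Guide goes to the east ledge with the bard.  [the west ledge: the dwarf, the troll | the east ledge: the archer, the bard, the knight, the orc]
10. Guide goes back to the west ledge alone.  [the west ledge: the dwarf, the troll | the east ledge: the archer, the bard, the knight, the orc]
11. Guide goes to the east ledge with the dwarf.  [the west ledge: the troll | the east ledge: the archer, the bard, the dwarf, the knight, the orc]
12. Guide goes back to the west ledge alone.  [the west ledge: the troll | the east ledge: the archer, the bard, the dwarf, the knight, the orc]
13. Guide goes to the east ledge with the troll.  [the west ledge: — | the east ledge: the archer, the bard, the dwarf, the knight, the orc, the troll]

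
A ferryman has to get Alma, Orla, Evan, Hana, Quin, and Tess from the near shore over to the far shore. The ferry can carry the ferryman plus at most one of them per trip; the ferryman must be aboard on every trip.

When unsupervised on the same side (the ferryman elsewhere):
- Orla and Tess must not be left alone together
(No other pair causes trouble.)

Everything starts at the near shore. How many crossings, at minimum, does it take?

11

Counting alone: the ferryman can take at most 1 across per trip to the far shore, so moving all 6 needs at least 6 loaded trips out, with a return between consecutive ones — at least 11 crossings.
The plan below uses exactly 11 crossings, so it is optimal:
1. Ferryman goes to the far shore with Orla.
2. Ferryman goes back to the near shore alone.
3. Ferryman goes to the far shore with Alma.
4. Ferryman goes back to the near shore alone.
5. Ferryman goes to the far shore with Evan.
6. Ferryman goes back to the near shore alone.
7. Ferryman goes to the far shore with Hana.
8. Ferryman goes back to the near shore alone.
9. Ferryman goes to the far shore with Quin.
10. Ferryman goes back to the near shore alone.
11. Ferryman goes to the far shore with Tess.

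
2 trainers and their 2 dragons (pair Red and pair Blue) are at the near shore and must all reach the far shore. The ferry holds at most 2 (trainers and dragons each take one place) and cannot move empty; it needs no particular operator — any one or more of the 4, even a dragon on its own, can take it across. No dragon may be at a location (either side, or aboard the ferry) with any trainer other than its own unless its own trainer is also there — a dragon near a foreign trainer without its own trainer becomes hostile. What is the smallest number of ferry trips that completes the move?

Counting alone: each trip to the far shore takes at most 2 across and each return brings at least 1 back, so after t trips out (and t−1 returns) at most 2t − (t−1) of the 4 are across; that first reaches 4 at t = 3, so at least 5 crossings are needed.
The plan below uses exactly 5 crossings, so it is optimal:
1. dragon Red and trainer Red cross → the far shore.
2. trainer Red crosses ← the near shore.
3. trainer Blue and trainer Red cross → the far shore.
4. trainer Blue crosses ← the near shore.
5. dragon Blue and trainer Blue cross → the far shore.

5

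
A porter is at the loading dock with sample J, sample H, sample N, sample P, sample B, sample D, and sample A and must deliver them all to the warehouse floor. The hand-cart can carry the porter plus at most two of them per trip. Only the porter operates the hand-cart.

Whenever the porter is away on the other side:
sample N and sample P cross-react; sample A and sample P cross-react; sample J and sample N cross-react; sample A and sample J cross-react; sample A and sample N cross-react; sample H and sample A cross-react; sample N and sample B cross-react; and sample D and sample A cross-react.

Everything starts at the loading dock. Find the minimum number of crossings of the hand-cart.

11

Counting alone: the porter can take at most 2 across per trip to the warehouse floor, so moving all 7 needs at least 4 loaded trips out, with a return between consecutive ones — at least 7 crossings.
The safety rule pushes this higher. Following every safe sequence of crossings, the most of the 7 that can be at the warehouse floor as the hand-cart arrives there on crossings 7, 9 is 5, 6 respectively — never all 7.
So no plan with fewer than 11 crossings exists, and this one achieves 11:
1. Porter goes to the warehouse floor with sample A and sample N.  [the loading dock: sample B, sample D, sample H, sample J, sample P | the warehouse floor: sample A, sample N]
2. Porter goes back to the loading dock with sample N.  [the loading dock: sample B, sample D, sample H, sample J, sample N, sample P | the warehouse floor: sample A]
3. Porter goes to the warehouse floor with sample H and sample N.  [the loading dock: sample B, sample D, sample J, sample P | the warehouse floor: sample A, sample H, sample N]
4. Porter goes back to the loading dock with sample A.  [the loading dock: sample A, sample B, sample D, sample J, sample P | the warehouse floor: sample H, sample N]
5. Porter goes to the warehouse floor with sample A and sample D.  [the loading dock: sample B, sample J, sample P | the warehouse floor: sample A, sample D, sample H, sample N]
6. Porter goes back to the loading dock with sample A.  [the loading dock: sample A, sample B, sample J, sample P | the warehouse floor: sample D, sample H, sample N]
7. Porter goes to the warehouse floor with sample J and sample P.  [the loading dock: sample A, sample B | the warehouse floor: sample D, sample H, sample J, sample N, sample P]
8. Porter goes back to the loading dock with sample N.  [the loading dock: sample A, sample B, sample N | the warehouse floor: sample D, sample H, sample J, sample P]
9. Porter goes to the warehouse floor with sample B and sample N.  [the loading dock: sample A | the warehouse floor: sample B, sample D, sample H, sample J, sample N, sample P]
10. Porter goes back to the loading dock with sample N.  [the loading dock: sample A, sample N | the warehouse floor: sample B, sample D, sample H, sample J, sample P]
11. Porter goes to the warehouse floor with sample A and sample N.  [the loading dock: — | the warehouse floor: sample A, sample B, sample D, sample H, sample J, sample N, sample P]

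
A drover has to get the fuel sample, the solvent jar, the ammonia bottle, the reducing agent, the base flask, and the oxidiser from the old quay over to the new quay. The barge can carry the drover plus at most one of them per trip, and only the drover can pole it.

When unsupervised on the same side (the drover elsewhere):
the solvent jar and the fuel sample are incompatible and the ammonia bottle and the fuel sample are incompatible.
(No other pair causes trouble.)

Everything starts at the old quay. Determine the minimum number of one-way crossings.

13

Counting alone: the drover can take at most 1 across per trip to the new quay, so moving all 6 needs at least 6 loaded trips out, with a return between consecutive ones — at least 11 crossings.
The safety rule pushes this higher. Following every safe sequence of crossings, the most of the 6 that can be at the new quay as the barge arrives there on crossing 11 is 5 — never all 6.
So no plan with fewer than 13 crossings exists, and this one achieves 13:
1. Drover goes to the new quay with the fuel sample.
2. Drover goes back to the old quay alone.
3. Drover goes to the new quay with the solvent jar.
4. Drover goes back to the old quay with the fuel sample.
5. Drover goes to the new quay with the ammonia bottle.
6. Drover goes back to the old quay alone.
7. Drover goes to the new quay with the reducing agent.
8. Drover goes back to the old quay alone.
9. Drover goes to the new quay with the base flask.
10. Drover goes back to the old quay alone.
11. Drover goes to the new quay with the oxidiser.
12. Drover goes back to the old quay alone.
13. Drover goes to the new quay with the fuel sample.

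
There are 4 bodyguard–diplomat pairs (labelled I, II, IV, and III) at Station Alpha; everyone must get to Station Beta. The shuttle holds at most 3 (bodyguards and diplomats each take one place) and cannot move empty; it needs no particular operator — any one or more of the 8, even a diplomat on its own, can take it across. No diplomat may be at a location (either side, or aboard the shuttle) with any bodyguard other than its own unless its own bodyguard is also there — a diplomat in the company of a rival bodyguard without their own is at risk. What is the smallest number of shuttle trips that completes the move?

9

Counting alone: each trip to Station Beta takes at most 3 across and each return brings at least 1 back, so after t trips out (and t−1 returns) at most 3t − (t−1) of the 8 are across; that first reaches 8 at t = 4, so at least 7 crossings are needed.
The safety rule pushes this higher. Following every safe sequence of crossings, the most of the 8 that can be at Station Beta as the shuttle arrives there on crossing 7 is 7 — never all 8.
So no plan with fewer than 9 crossings exists, and this one achieves 9:
1. bodyguard I and diplomat I cross → Station Beta.
2. bodyguard I crosses ← Station Alpha.
3. bodyguard I, bodyguard II, and diplomat II cross → Station Beta.
4. bodyguard I and diplomat I cross ← Station Alpha.
5. bodyguard I, bodyguard III, and bodyguard IV cross → Station Beta.
6. diplomat II crosses ← Station Alpha.
7. diplomat I and diplomat II cross → Station Beta.
8. diplomat I crosses ← Station Alpha.
9. diplomat I, diplomat III, and diplomat IV cross → Station Beta.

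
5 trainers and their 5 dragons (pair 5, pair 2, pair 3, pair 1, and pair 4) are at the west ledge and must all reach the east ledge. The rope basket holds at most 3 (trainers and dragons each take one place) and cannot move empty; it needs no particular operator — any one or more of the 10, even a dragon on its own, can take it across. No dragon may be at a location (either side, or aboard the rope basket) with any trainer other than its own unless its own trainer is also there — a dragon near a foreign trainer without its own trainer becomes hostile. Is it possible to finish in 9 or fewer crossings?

No

Counting alone: each trip to the east ledge takes at most 3 across and each return brings at least 1 back, so after t trips out (and t−1 returns) at most 3t − (t−1) of the 10 are across; that first reaches 10 at t = 5, so at least 9 crossings are needed.
The safety rule pushes this higher. Following every safe sequence of crossings, the most of the 10 that can be at the east ledge as the rope basket arrives there on crossing 9 is 9 — never all 10.
So the move cannot be finished within 9 crossings. (The shortest complete plan takes 11:)
1. dragon 5 and trainer 5 cross → the east ledge.
2. trainer 5 crosses ← the west ledge.
3. dragon 1, dragon 2, and dragon 3 cross → the east ledge.
4. dragon 5 crosses ← the west ledge.
5. trainer 1, trainer 2, and trainer 3 cross → the east ledge.
6. dragon 2 and trainer 2 cross ← the west ledge.
7. trainer 2, trainer 4, and trainer 5 cross → the east ledge.
8. dragon 3 crosses ← the west ledge.
9. dragon 2 and dragon 5 cross → the east ledge.
10. dragon 5 crosses ← the west ledge.
11. dragon 3, dragon 4, and dragon 5 cross → the east ledge.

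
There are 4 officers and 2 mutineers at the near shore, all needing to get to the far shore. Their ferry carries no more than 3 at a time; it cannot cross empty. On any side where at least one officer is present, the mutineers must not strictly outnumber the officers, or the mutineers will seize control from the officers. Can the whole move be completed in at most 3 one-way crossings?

No

Counting alone: each trip to the far shore takes at most 3 across and each return brings at least 1 back, so after t trips out (and t−1 returns) at most 3t − (t−1) of the 6 are across; that first reaches 6 at t = 3, so at least 5 crossings are needed.
Since 3 < 5, 3 crossings cannot be enough. (The shortest complete plan in fact takes 5:)
1. 2 mutineers → the far shore.  (the near shore: 4O 0M; the far shore: 0O 2M)
2. 1 mutineer ← the near shore.  (the near shore: 4O 1M; the far shore: 0O 1M)
3. 2 officers and 1 mutineer → the far shore.  (the near shore: 2O 0M; the far shore: 2O 2M)
4. 1 mutineer ← the near shore.  (the near shore: 2O 1M; the far shore: 2O 1M)
5. 2 officers and 1 mutineer → the far shore.  (the near shore: 0O 0M; the far shore: 4O 2M)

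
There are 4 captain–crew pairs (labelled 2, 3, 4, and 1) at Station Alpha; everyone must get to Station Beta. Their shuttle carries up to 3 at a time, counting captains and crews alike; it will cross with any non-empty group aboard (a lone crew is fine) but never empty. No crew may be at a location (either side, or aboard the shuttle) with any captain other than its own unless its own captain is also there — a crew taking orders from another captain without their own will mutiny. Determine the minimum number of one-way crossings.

9

Counting alone: each trip to Station Beta takes at most 3 across and each return brings at least 1 back, so after t trips out (and t−1 returns) at most 3t − (t−1) of the 8 are across; that first reaches 8 at t = 4, so at least 7 crossings are needed.
The safety rule pushes this higher. Following every safe sequence of crossings, the most of the 8 that can be at Station Beta as the shuttle arrives there on crossing 7 is 7 — never all 8.
So no plan with fewer than 9 crossings exists, and this one achieves 9:
1. captain 2 and crew 2 cross → Station Beta.
2. captain 2 crosses ← Station Alpha.
3. captain 2, captain 3, and crew 3 cross → Station Beta.
4. captain 2 and crew 2 cross ← Station Alpha.
5. captain 1, captain 2, and captain 4 cross → Station Beta.
6. crew 3 crosses ← Station Alpha.
7. crew 2 and crew 3 cross → Station Beta.
8. crew 2 crosses ← Station Alpha.
9. crew 1, crew 2, and crew 4 cross → Station Beta.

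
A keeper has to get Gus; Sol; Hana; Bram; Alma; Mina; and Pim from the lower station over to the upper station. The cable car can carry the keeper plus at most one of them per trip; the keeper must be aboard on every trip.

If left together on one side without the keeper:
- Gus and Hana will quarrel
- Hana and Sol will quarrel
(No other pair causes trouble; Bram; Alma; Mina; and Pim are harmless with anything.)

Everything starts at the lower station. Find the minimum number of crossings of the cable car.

15

Counting alone: the keeper can take at most 1 across per trip to the upper station, so moving all 7 needs at least 7 loaded trips out, with a return between consecutive ones — at least 13 crossings.
The safety rule pushes this higher. Following every safe sequence of crossings, the most of the 7 that can be at the upper station as the cable car arrives there on crossing 13 is 6 — never all 7.
So no plan with fewer than 15 crossings exists, and this one achieves 15:
1. Keeper goes to the upper station with Hana.
2. Keeper goes back to the lower station alone.
3. Keeper goes to the upper station with Gus.
4. Keeper goes back to the lower station with Hana.
5. Keeper goes to the upper station with Sol.
6. Keeper goes back to the lower station alone.
7. Keeper goes to the upper station with Bram.
8. Keeper goes back to the lower station alone.
9. Keeper goes to the upper station with Alma.
10. Keeper goes back to the lower station alone.
11. Keeper goes to the upper station with Mina.
12. Keeper goes back to the lower station alone.
13. Keeper goes to the upper station with Pim.
14. Keeper goes back to the lower station alone.
15. Keeper goes to the upper station with Hana.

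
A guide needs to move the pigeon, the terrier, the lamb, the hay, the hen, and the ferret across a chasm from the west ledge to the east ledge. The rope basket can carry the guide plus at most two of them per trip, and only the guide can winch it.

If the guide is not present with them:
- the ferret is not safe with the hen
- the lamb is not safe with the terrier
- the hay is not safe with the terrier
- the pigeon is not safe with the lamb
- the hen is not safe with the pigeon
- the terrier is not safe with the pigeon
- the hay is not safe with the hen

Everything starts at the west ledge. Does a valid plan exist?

Whatever the first load, the items left behind include a forbidden pair without the guide. No opening move is safe, so no plan exists.

No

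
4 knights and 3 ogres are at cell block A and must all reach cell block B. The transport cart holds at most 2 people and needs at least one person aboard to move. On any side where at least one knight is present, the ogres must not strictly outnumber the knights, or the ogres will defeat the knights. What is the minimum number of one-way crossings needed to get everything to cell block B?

11

Counting alone: each trip to cell block B takes at most 2 across and each return brings at least 1 back, so after t trips out (and t−1 returns) at most 2t − (t−1) of the 7 are across; that first reaches 7 at t = 6, so at least 11 crossings are needed.
The plan below uses exactly 11 crossings, so it is optimal:
1. 2 ogres → cell block B.  (cell block A: 4K 1O; cell block B: 0K 2O)
2. 1 ogre ← cell block A.  (cell block A: 4K 2O; cell block B: 0K 1O)
3. 2 ogres → cell block B.  (cell block A: 4K 0O; cell block B: 0K 3O)
4. 1 ogre ← cell block A.  (cell block A: 4K 1O; cell block B: 0K 2O)
5. 2 knights → cell block B.  (cell block A: 2K 1O; cell block B: 2K 2O)
6. 1 ogre ← cell block A.  (cell block A: 2K 2O; cell block B: 2K 1O)
7. 1 knight and 1 ogre → cell block B.  (cell block A: 1K 1O; cell block B: 3K 2O)
8. 1 knight ← cell block A.  (cell block A: 2K 1O; cell block B: 2K 2O)
9. 1 knight and 1 ogre → cell block B.  (cell block A: 1K 0O; cell block B: 3K 3O)
10. 1 ogre ← cell block A.  (cell block A: 1K 1O; cell block B: 3K 2O)
11. 1 knight and 1 ogre → cell block B.  (cell block A: 0K 0O; cell block B: 4K 3O)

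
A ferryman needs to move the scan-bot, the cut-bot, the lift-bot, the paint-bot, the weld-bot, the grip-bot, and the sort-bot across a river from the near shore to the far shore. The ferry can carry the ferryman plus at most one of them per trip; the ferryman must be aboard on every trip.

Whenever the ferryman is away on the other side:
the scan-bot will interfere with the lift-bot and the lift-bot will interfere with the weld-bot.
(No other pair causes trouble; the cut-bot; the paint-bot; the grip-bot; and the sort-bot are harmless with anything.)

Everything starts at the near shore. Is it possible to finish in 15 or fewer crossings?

Yes — this plan uses 15 crossings (≤ 15):
1. Ferryman goes to the far shore with the lift-bot.
2. Ferryman goes back to the near shore alone.
3. Ferryman goes to the far shore with the scan-bot.
4. Ferryman goes back to the near shore with the lift-bot.
5. Ferryman goes to the far shore with the weld-bot.
6. Ferryman goes back to the near shore alone.
7. Ferryman goes to the far shore with the cut-bot.
8. Ferryman goes back to the near shore alone.
9. Ferryman goes to the far shore with the paint-bot.
10. Ferryman goes back to the near shore alone.
11. Ferryman goes to the far shore with the grip-bot.
12. Ferryman goes back to the near shore alone.
13. Ferryman goes to the far shore with the sort-bot.
14. Ferryman goes back to the near shore alone.
15. Ferryman goes to the far shore with the lift-bot.

Yes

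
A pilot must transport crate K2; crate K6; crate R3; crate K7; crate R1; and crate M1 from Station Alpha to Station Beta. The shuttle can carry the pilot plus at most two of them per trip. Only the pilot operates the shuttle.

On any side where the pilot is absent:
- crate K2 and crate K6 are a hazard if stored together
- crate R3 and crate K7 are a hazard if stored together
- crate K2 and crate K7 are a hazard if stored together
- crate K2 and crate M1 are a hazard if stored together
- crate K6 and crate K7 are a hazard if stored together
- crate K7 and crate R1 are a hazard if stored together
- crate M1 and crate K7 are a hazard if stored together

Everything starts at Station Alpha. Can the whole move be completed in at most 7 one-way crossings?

Counting alone: the pilot can take at most 2 across per trip to Station Beta, so moving all 6 needs at least 3 loaded trips out, with a return between consecutive ones — at least 5 crossings.
The safety rule pushes this higher. Following every safe sequence of crossings, the most of the 6 that can be at Station Beta as the shuttle arrives there on crossings 5, 7 is 4, 5 respectively — never all 6.
So the move cannot be finished within 7 crossings. (The shortest complete plan takes 9:)
1. Pilot goes to Station Beta with crate K2 and crate K7.  [Station Alpha: crate K6, crate M1, crate R1, crate R3 | Station Beta: crate K2, crate K7]
2. Pilot goes back to Station Alpha with crate K2.  [Station Alpha: crate K2, crate K6, crate M1, crate R1, crate R3 | Station Beta: crate K7]
3. Pilot goes to Station Beta with crate K2 and crate R3.  [Station Alpha: crate K6, crate M1, crate R1 | Station Beta: crate K2, crate K7, crate R3]
4. Pilot goes back to Station Alpha with crate K7.  [Station Alpha: crate K6, crate K7, crate M1, crate R1 | Station Beta: crate K2, crate R3]
5. Pilot goes to Station Beta with crate K7 and crate R1.  [Station Alpha: crate K6, crate M1 | Station Beta: crate K2, crate K7, crate R1, crate R3]
6. Pilot goes back to Station Alpha with crate K7.  [Station Alpha: crate K6, crate K7, crate M1 | Station Beta: crate K2, crate R1, crate R3]
7. Pilot goes to Station Beta with crate K6 and crate M1.  [Station Alpha: crate K7 | Station Beta: crate K2, crate K6, crate M1, crate R1, crate R3]
8. Pilot goes back to Station Alpha with crate K2.  [Station Alpha: crate K2, crate K7 | Station Beta: crate K6, crate M1, crate R1, crate R3]
9. Pilot goes to Station Beta with crate K2 and crate K7.  [Station Alpha: — | Station Beta: crate K2, crate K6, crate K7, crate M1, crate R1, crate R3]

No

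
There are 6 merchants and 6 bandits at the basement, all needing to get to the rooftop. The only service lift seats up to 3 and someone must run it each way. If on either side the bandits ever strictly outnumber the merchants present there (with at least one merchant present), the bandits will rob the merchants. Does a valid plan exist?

No

Following every safe sequence of crossings from the start, the most of the 12 that can be at the rooftop as the service lift arrives there on crossings 1, 3, 5 is 3, 5, 6 respectively; the best ever achieved is 6 of 12.
From crossing 7 on, no configuration arises that was not already reachable earlier: only 17 distinct safe configurations (who is on which side, and where the service lift is) can ever be reached, none of them has everyone across, and every continuation just revisits them. They are: 0 merchants + 0 bandits across (service lift back at the start); 0 merchants + 1 bandit across (service lift there); 0 merchants + 1 bandit across (service lift back at the start); 0 merchants + 2 bandits across (service lift there); 0 merchants + 2 bandits across (service lift back at the start); 0 merchants + 3 bandits across (service lift there); 0 merchants + 3 bandits across (service lift back at the start); 0 merchants + 4 bandits across (service lift there); 0 merchants + 4 bandits across (service lift back at the start); 0 merchants + 5 bandits across (service lift there); 0 merchants + 5 bandits across (service lift back at the start); 0 merchants + 6 bandits across (service lift there); 1 merchant + 1 bandit across (service lift there); 1 merchant + 1 bandit across (service lift back at the start); 2 merchants + 2 bandits across (service lift there); 2 merchants + 2 bandits across (service lift back at the start); 3 merchants + 3 bandits across (service lift there). So no valid plan exists.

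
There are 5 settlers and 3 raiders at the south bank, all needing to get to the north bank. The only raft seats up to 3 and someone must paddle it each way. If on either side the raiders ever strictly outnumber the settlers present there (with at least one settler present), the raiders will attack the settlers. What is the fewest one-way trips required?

7

Counting alone: each trip to the north bank takes at most 3 across and each return brings at least 1 back, so after t trips out (and t−1 returns) at most 3t − (t−1) of the 8 are across; that first reaches 8 at t = 4, so at least 7 crossings are needed.
The plan below uses exactly 7 crossings, so it is optimal:
1. 2 raiders → the north bank.  (the south bank: 5S 1R; the north bank: 0S 2R)
2. 1 raider ← the south bank.  (the south bank: 5S 2R; the north bank: 0S 1R)
3. 2 settlers and 1 raider → the north bank.  (the south bank: 3S 1R; the north bank: 2S 2R)
4. 1 raider ← the south bank.  (the south bank: 3S 2R; the north bank: 2S 1R)
5. 1 settler and 2 raiders → the north bank.  (the south bank: 2S 0R; the north bank: 3S 3R)
6. 1 raider ← the south bank.  (the south bank: 2S 1R; the north bank: 3S 2R)
7. 2 settlers and 1 raider → the north bank.  (the south bank: 0S 0R; the north bank: 5S 3R)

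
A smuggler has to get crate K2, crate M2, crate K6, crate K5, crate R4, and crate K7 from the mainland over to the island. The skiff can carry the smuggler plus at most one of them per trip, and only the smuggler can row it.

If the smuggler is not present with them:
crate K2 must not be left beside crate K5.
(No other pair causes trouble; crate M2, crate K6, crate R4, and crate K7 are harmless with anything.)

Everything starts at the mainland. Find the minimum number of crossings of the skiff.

11

Counting alone: the smuggler can take at most 1 across per trip to the island, so moving all 6 needs at least 6 loaded trips out, with a return between consecutive ones — at least 11 crossings.
The plan below uses exactly 11 crossings, so it is optimal:
1. Smuggler goes to the island with crate K2.  [the mainland: crate K5, crate K6, crate K7, crate M2, crate R4 | the island: crate K2]
2. Smuggler goes back to the mainland alone.  [the mainland: crate K5, crate K6, crate K7, crate M2, crate R4 | the island: crate K2]
3. Smuggler goes to the island with crate M2.  [the mainland: crate K5, crate K6, crate K7, crate R4 | the island: crate K2, crate M2]
4. Smuggler goes back to the mainland alone.  [the mainland: crate K5, crate K6, crate K7, crate R4 | the island: crate K2, crate M2]
5. Smuggler goes to the island with crate K6.  [the mainland: crate K5, crate K7, crate R4 | the island: crate K2, crate K6, crate M2]
6. Smuggler goes back to the mainland alone.  [the mainland: crate K5, crate K7, crate R4 | the island: crate K2, crate K6, crate M2]
7. Smuggler goes to the island with crate R4.  [the mainland: crate K5, crate K7 | the island: crate K2, crate K6, crate M2, crate R4]
8. Smuggler goes back to the mainland alone.  [the mainland: crate K5, crate K7 | the island: crate K2, crate K6, crate M2, crate R4]
9. Smuggler goes to the island with crate K7.  [the mainland: crate K5 | the island: crate K2, crate K6, crate K7, crate M2, crate R4]
10. Smuggler goes back to the mainland alone.  [the mainland: crate K5 | the island: crate K2, crate K6, crate K7, crate M2, crate R4]
11. Smuggler goes to the island with crate K5.  [the mainland: — | the island: crate K2, crate K5, crate K6, crate K7, crate M2, crate R4]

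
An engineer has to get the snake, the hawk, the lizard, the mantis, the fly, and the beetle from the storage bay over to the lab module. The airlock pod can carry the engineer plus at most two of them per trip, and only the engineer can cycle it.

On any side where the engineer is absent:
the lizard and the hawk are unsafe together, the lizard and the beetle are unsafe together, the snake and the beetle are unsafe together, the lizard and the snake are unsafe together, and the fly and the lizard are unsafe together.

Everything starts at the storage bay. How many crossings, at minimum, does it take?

Counting alone: the engineer can take at most 2 across per trip to the lab module, so moving all 6 needs at least 3 loaded trips out, with a return between consecutive ones — at least 5 crossings.
The safety rule pushes this higher. Following every safe sequence of crossings, the most of the 6 that can be at the lab module as the airlock pod arrives there on crossings 5, 7 is 4, 5 respectively — never all 6.
So no plan with fewer than 9 crossings exists, and this one achieves 9:
1. Engineer goes to the lab module with the lizard and the snake.  [the storage bay: the beetle, the fly, the hawk, the mantis | the lab module: the lizard, the snake]
2. Engineer goes back to the storage bay with the snake.  [the storage bay: the beetle, the fly, the hawk, the mantis, the snake | the lab module: the lizard]
3. Engineer goes to the lab module with the hawk and the snake.  [the storage bay: the beetle, the fly, the mantis | the lab module: the hawk, the lizard, the snake]
4. Engineer goes back to the storage bay with the lizard.  [the storage bay: the beetle, the fly, the lizard, the mantis | the lab module: the hawk, the snake]
5. Engineer goes to the lab module with the lizard and the mantis.  [the storage bay: the beetle, the fly | the lab module: the hawk, the lizard, the mantis, the snake]
6. Engineer goes back to the storage bay with the lizard.  [the storage bay: the beetle, the fly, the lizard | the lab module: the hawk, the mantis, the snake]
7. Engineer goes to the lab module with the fly and the lizard.  [the storage bay: the beetle | the lab module: the fly, the hawk, the lizard, the mantis, the snake]
8. Engineer goes back to the storage bay with the lizard.  [the storage bay: the beetle, the lizard | the lab module: the fly, the hawk, the mantis, the snake]
9. Engineer goes to the lab module with the beetle and the lizard.  [the storage bay: — | the lab module: the beetle, the fly, the hawk, the lizard, the mantis, the snake]

9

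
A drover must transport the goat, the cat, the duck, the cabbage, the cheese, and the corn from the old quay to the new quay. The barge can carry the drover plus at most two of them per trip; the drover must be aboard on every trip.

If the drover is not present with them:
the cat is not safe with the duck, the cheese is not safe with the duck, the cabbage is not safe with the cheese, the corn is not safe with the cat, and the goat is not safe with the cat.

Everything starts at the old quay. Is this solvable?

1. Drover goes to the new quay with the cat and the cheese.
2. Drover goes back to the old quay alone.
3. Drover goes to the new quay with the duck and the goat.
4. Drover goes back to the old quay with the cat and the cheese.
5. Drover goes to the new quay with the cabbage and the corn.
6. Drover goes back to the old quay alone.
7. Drover goes to the new quay with the cat and the cheese.

Yes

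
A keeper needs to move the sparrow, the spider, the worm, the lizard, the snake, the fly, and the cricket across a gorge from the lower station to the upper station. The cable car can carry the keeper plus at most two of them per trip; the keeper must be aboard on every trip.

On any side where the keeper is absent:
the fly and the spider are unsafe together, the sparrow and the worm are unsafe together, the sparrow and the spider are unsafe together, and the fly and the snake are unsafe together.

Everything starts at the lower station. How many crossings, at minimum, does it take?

Counting alone: the keeper can take at most 2 across per trip to the upper station, so moving all 7 needs at least 4 loaded trips out, with a return between consecutive ones — at least 7 crossings.
The safety rule pushes this higher. Following every safe sequence of crossings, the most of the 7 that can be at the upper station as the cable car arrives there on crossing 7 is 6 — never all 7.
So no plan with fewer than 9 crossings exists, and this one achieves 9:
1. Keeper goes to the upper station with the fly and the sparrow.  [the lower station: the cricket, the lizard, the snake, the spider, the worm | the upper station: the fly, the sparrow]
2. Keeper goes back to the lower station alone.  [the lower station: the cricket, the lizard, the snake, the spider, the worm | the upper station: the fly, the sparrow]
3. Keeper goes to the upper station with the spider.  [the lower station: the cricket, the lizard, the snake, the worm | the upper station: the fly, the sparrow, the spider]
4. Keeper goes back to the lower station with the fly and the sparrow.  [the lower station: the cricket, the fly, the lizard, the snake, the sparrow, the worm | the upper station: the spider]
5. Keeper goes to the upper station with the snake and the worm.  [the lower station: the cricket, the fly, the lizard, the sparrow | the upper station: the snake, the spider, the worm]
6. Keeper goes back to the lower station alone.  [the lower station: the cricket, the fly, the lizard, the sparrow | the upper station: the snake, the spider, the worm]
7. Keeper goes to the upper station with the cricket and the lizard.  [the lower station: the fly, the sparrow | the upper station: the cricket, the lizard, the snake, the spider, the worm]
8. Keeper goes back to the lower station alone.  [the lower station: the fly, the sparrow | the upper station: the cricket, the lizard, the snake, the spider, the worm]
9. Keeper goes to the upper station with the fly and the sparrow.  [the lower station: — | the upper station: the cricket, the fly, the lizard, the snake, the sparrow, the spider, the worm]

9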